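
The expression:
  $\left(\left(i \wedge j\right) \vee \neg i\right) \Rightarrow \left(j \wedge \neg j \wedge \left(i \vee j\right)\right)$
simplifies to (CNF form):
$i \wedge \neg j$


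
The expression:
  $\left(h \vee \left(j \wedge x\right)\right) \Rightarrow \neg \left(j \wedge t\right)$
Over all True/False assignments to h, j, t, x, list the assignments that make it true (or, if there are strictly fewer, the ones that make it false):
is false only for:
  h=False, j=True, t=True, x=True;
  h=True, j=True, t=True, x=False;
  h=True, j=True, t=True, x=True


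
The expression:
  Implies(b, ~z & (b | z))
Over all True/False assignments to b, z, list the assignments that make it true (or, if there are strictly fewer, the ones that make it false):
is false only for:
  b=True, z=True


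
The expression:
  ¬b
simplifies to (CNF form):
¬b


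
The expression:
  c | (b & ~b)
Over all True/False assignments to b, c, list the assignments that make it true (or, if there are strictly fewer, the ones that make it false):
is true only for:
  b=False, c=True;
  b=True, c=True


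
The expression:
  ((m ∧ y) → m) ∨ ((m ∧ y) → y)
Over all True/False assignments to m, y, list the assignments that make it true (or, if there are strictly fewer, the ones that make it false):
is always true.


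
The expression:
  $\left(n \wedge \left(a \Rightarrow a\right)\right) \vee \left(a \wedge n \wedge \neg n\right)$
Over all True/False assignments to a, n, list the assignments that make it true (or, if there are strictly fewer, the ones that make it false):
is true only for:
  a=False, n=True;
  a=True, n=True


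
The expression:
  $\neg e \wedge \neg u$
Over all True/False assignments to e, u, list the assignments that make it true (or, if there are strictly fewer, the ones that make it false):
is true only for:
  e=False, u=False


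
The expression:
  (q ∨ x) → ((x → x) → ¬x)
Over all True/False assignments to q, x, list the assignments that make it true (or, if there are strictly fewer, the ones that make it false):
is true only for:
  q=False, x=False;
  q=True, x=False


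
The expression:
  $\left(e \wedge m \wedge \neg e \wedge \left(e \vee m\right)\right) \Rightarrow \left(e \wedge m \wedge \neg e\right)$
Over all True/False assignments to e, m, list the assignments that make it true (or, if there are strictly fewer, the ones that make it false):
is always true.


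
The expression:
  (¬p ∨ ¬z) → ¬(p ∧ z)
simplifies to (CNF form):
True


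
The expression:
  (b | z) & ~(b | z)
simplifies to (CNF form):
False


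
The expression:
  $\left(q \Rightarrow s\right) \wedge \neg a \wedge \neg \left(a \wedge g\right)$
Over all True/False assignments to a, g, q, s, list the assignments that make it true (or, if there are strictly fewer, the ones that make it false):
is true only for:
  a=False, g=False, q=False, s=False;
  a=False, g=False, q=False, s=True;
  a=False, g=False, q=True, s=True;
  a=False, g=True, q=False, s=False;
  a=False, g=True, q=False, s=True;
  a=False, g=True, q=True, s=True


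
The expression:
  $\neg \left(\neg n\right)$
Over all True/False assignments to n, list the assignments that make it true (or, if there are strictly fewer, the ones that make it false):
is true only for:
  n=True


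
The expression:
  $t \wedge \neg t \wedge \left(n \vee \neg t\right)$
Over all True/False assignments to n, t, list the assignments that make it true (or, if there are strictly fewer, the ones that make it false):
is never true.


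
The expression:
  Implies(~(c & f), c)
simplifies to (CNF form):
c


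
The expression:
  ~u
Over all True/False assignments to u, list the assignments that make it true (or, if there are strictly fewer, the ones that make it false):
is true only for:
  u=False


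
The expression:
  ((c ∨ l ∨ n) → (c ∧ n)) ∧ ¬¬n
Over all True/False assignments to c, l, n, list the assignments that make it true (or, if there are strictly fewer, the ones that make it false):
is true only for:
  c=True, l=False, n=True;
  c=True, l=True, n=True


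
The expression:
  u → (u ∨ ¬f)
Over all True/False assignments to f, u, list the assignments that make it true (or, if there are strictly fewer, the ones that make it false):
is always true.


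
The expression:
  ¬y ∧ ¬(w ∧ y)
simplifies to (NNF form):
¬y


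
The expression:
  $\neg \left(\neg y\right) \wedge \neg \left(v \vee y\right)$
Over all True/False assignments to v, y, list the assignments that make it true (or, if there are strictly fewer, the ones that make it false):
is never true.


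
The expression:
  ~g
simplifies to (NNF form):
~g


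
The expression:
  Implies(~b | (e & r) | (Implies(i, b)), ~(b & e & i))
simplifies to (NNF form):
~b | ~e | ~i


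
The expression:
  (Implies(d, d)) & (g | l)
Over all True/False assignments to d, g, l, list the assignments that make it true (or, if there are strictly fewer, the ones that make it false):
is false only for:
  d=False, g=False, l=False;
  d=True, g=False, l=False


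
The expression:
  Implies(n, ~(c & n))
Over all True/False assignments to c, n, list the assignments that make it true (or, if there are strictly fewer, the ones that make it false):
is false only for:
  c=True, n=True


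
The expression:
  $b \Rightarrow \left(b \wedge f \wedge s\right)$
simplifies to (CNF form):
$\left(f \vee \neg b\right) \wedge \left(s \vee \neg b\right)$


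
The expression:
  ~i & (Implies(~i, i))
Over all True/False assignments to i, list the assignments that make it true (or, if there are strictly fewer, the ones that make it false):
is never true.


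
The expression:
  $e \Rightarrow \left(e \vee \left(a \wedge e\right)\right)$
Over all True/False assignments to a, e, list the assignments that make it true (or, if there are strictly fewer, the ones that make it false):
is always true.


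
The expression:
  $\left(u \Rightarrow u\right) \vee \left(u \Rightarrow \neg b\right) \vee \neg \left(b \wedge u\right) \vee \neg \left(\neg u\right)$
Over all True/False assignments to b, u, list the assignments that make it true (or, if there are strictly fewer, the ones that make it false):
is always true.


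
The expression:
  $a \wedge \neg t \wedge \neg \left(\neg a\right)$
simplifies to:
$a \wedge \neg t$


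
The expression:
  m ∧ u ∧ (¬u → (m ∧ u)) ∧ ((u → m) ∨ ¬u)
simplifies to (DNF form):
m ∧ u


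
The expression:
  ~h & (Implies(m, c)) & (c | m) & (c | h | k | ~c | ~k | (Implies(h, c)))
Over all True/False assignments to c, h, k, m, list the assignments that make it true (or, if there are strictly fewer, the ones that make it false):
is true only for:
  c=True, h=False, k=False, m=False;
  c=True, h=False, k=False, m=True;
  c=True, h=False, k=True, m=False;
  c=True, h=False, k=True, m=True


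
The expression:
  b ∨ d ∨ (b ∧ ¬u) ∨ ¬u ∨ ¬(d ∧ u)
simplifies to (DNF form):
True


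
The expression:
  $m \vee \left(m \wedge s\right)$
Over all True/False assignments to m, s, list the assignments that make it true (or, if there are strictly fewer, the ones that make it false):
is true only for:
  m=True, s=False;
  m=True, s=True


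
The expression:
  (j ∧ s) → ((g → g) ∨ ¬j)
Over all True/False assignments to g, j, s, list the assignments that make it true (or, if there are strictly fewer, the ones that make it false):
is always true.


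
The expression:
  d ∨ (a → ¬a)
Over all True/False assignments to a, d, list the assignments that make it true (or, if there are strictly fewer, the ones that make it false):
is false only for:
  a=True, d=False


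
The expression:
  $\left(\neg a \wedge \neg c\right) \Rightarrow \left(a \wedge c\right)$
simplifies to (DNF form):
$a \vee c$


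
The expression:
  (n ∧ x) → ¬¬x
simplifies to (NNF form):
True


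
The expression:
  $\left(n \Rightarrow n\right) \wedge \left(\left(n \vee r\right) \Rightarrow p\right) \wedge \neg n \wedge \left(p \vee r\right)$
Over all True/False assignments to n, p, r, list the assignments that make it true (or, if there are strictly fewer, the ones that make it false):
is true only for:
  n=False, p=True, r=False;
  n=False, p=True, r=True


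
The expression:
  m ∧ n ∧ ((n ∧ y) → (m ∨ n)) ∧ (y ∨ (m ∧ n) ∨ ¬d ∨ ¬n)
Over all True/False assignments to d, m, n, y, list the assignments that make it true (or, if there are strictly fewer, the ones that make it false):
is true only for:
  d=False, m=True, n=True, y=False;
  d=False, m=True, n=True, y=True;
  d=True, m=True, n=True, y=False;
  d=True, m=True, n=True, y=True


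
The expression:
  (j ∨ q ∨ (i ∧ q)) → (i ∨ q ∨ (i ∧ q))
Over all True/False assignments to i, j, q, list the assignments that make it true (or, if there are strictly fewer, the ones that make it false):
is false only for:
  i=False, j=True, q=False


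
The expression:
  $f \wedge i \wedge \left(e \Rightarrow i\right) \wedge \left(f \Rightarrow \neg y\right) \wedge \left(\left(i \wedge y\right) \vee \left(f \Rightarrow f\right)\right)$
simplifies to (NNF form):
$f \wedge i \wedge \neg y$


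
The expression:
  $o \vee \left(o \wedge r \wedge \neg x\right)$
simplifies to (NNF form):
$o$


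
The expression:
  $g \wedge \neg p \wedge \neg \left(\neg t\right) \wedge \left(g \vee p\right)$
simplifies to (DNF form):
$g \wedge t \wedge \neg p$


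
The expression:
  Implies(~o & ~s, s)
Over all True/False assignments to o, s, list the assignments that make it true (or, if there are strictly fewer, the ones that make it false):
is false only for:
  o=False, s=False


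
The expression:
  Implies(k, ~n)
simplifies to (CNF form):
~k | ~n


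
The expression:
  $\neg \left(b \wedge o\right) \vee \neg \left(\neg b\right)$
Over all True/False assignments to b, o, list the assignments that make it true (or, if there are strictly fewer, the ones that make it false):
is always true.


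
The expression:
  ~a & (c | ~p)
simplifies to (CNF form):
~a & (c | ~p)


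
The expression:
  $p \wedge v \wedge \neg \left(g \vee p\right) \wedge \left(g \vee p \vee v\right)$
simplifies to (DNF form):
$\text{False}$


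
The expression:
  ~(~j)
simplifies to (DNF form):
j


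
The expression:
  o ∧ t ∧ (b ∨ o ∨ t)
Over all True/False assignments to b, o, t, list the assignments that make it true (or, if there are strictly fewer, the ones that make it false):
is true only for:
  b=False, o=True, t=True;
  b=True, o=True, t=True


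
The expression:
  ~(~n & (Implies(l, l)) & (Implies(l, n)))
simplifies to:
l | n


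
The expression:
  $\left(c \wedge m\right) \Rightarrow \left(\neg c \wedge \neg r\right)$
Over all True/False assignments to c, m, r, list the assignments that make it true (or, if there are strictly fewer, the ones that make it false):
is false only for:
  c=True, m=True, r=False;
  c=True, m=True, r=True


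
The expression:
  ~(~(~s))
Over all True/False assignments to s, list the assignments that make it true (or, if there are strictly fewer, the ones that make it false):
is true only for:
  s=False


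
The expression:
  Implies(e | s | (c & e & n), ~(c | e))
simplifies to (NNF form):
~e & (~c | ~s)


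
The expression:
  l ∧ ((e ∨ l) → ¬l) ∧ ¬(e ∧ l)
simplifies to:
False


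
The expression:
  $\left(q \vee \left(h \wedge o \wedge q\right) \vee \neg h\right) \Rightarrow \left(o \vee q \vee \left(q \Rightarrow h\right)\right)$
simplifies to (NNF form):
$\text{True}$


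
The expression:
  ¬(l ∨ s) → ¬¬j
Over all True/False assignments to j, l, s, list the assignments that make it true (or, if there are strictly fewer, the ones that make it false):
is false only for:
  j=False, l=False, s=False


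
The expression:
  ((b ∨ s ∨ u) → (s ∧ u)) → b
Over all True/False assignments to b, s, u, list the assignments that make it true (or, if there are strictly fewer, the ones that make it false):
is false only for:
  b=False, s=False, u=False;
  b=False, s=True, u=True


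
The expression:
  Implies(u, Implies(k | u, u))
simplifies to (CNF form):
True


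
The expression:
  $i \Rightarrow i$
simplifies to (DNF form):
$\text{True}$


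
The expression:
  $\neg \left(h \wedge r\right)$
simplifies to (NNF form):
$\neg h \vee \neg r$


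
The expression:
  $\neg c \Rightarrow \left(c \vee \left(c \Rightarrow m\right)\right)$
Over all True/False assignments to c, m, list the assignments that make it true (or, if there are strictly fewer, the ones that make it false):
is always true.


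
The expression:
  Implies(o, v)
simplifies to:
v | ~o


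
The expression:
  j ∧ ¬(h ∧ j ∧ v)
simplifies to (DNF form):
(j ∧ ¬h) ∨ (j ∧ ¬v)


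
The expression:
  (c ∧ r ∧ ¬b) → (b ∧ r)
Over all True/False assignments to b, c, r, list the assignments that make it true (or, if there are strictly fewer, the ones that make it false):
is false only for:
  b=False, c=True, r=True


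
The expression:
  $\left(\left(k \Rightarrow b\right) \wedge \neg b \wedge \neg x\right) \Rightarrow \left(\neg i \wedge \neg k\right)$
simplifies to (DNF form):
$b \vee k \vee x \vee \neg i$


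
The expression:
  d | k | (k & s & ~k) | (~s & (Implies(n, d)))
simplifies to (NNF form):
d | k | (~n & ~s)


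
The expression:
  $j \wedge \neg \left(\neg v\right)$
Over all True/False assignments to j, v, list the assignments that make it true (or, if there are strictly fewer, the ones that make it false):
is true only for:
  j=True, v=True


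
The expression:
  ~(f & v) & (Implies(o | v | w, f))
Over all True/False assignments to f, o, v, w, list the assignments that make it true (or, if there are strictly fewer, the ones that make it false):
is true only for:
  f=False, o=False, v=False, w=False;
  f=True, o=False, v=False, w=False;
  f=True, o=False, v=False, w=True;
  f=True, o=True, v=False, w=False;
  f=True, o=True, v=False, w=True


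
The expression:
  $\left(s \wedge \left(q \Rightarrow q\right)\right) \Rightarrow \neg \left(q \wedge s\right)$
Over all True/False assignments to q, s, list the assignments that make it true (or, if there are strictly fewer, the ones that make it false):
is false only for:
  q=True, s=True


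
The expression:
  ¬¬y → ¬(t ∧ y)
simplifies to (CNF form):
¬t ∨ ¬y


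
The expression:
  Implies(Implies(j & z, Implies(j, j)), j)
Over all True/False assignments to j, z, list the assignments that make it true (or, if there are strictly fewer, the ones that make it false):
is true only for:
  j=True, z=False;
  j=True, z=True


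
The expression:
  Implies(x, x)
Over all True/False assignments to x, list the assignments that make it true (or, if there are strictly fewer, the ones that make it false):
is always true.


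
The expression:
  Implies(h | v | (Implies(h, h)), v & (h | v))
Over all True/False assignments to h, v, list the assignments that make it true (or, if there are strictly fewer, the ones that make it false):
is true only for:
  h=False, v=True;
  h=True, v=True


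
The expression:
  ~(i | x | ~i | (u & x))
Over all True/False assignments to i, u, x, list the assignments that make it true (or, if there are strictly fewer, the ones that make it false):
is never true.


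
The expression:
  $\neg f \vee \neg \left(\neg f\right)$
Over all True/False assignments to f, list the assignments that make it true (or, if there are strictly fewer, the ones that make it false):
is always true.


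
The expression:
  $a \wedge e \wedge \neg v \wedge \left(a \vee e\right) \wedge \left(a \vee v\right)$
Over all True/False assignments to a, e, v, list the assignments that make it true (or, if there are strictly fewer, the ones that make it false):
is true only for:
  a=True, e=True, v=False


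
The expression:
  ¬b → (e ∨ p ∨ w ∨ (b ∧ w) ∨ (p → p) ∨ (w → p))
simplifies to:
True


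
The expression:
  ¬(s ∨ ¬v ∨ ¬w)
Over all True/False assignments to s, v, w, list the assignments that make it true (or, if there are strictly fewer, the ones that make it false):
is true only for:
  s=False, v=True, w=True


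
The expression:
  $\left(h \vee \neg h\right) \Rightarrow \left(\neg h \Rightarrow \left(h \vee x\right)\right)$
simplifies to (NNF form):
$h \vee x$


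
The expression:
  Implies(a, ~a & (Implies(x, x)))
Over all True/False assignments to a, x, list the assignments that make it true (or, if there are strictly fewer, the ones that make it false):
is true only for:
  a=False, x=False;
  a=False, x=True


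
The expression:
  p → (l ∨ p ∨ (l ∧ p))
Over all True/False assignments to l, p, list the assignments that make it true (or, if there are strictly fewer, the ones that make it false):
is always true.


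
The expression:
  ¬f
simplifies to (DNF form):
¬f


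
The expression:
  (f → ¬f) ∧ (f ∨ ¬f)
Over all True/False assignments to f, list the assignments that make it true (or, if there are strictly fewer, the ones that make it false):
is true only for:
  f=False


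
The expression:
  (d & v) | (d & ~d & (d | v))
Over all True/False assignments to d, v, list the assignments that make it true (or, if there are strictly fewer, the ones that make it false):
is true only for:
  d=True, v=True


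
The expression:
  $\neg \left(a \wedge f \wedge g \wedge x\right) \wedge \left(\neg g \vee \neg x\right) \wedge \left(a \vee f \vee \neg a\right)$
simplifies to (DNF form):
$\neg g \vee \neg x$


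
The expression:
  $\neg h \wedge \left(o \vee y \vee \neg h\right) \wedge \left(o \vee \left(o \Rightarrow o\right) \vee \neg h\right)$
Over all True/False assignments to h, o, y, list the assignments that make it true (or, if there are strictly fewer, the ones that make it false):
is true only for:
  h=False, o=False, y=False;
  h=False, o=False, y=True;
  h=False, o=True, y=False;
  h=False, o=True, y=True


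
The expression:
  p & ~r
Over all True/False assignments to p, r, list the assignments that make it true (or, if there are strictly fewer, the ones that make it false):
is true only for:
  p=True, r=False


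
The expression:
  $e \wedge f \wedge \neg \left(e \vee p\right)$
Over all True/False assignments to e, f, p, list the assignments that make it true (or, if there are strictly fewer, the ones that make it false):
is never true.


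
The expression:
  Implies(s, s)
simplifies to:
True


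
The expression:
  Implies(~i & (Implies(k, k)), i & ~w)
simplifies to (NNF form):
i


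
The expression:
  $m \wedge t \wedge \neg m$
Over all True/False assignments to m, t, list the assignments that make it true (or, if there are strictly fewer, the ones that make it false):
is never true.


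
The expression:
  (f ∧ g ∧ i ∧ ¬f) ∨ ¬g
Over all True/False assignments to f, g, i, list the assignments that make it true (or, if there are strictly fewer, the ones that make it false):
is true only for:
  f=False, g=False, i=False;
  f=False, g=False, i=True;
  f=True, g=False, i=False;
  f=True, g=False, i=True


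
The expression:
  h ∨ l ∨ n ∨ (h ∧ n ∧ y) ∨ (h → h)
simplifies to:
True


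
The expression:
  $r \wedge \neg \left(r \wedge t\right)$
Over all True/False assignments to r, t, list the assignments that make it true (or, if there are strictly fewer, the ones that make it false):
is true only for:
  r=True, t=False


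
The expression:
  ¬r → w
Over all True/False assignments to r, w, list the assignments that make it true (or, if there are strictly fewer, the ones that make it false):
is false only for:
  r=False, w=False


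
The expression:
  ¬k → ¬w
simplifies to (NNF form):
k ∨ ¬w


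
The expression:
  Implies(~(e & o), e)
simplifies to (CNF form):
e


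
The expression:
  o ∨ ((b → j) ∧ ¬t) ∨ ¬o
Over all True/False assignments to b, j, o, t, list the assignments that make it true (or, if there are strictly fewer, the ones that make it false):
is always true.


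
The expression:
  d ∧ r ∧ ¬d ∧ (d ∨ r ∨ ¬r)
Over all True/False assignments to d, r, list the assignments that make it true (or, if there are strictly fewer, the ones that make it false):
is never true.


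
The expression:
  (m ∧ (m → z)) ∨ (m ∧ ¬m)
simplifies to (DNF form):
m ∧ z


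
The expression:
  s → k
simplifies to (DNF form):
k ∨ ¬s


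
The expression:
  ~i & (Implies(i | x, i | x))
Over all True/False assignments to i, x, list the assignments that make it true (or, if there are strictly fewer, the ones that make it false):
is true only for:
  i=False, x=False;
  i=False, x=True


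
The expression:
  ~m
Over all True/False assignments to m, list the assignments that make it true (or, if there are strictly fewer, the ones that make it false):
is true only for:
  m=False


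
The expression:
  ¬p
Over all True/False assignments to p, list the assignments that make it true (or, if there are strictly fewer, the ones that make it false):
is true only for:
  p=False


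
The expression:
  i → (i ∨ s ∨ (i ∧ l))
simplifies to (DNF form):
True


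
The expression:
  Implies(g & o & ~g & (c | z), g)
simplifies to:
True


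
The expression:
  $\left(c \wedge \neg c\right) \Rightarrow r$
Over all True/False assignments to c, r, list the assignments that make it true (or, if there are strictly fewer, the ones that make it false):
is always true.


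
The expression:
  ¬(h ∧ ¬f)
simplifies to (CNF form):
f ∨ ¬h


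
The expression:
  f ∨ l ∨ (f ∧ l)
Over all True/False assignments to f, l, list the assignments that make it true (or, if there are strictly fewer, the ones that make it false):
is false only for:
  f=False, l=False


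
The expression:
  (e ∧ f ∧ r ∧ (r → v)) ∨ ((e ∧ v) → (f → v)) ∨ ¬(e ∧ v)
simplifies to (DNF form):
True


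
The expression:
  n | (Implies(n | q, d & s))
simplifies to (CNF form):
(d | n | ~q) & (n | s | ~q)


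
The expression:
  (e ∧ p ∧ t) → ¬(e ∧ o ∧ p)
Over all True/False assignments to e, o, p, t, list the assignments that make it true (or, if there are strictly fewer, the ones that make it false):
is false only for:
  e=True, o=True, p=True, t=True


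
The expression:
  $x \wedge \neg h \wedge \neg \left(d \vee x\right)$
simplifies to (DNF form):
$\text{False}$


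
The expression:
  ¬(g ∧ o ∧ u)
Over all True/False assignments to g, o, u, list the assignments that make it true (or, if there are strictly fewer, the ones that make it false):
is false only for:
  g=True, o=True, u=True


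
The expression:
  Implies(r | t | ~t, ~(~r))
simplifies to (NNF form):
r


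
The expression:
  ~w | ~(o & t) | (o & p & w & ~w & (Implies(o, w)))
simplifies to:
~o | ~t | ~w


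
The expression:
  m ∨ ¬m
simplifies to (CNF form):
True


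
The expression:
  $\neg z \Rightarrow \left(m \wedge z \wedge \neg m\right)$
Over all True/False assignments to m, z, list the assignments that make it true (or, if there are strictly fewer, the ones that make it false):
is true only for:
  m=False, z=True;
  m=True, z=True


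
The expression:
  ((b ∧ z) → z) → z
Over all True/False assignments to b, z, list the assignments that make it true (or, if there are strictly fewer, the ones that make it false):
is true only for:
  b=False, z=True;
  b=True, z=True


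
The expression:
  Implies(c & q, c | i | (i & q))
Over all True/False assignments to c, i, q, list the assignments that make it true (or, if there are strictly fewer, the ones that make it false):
is always true.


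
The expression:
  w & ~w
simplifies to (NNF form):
False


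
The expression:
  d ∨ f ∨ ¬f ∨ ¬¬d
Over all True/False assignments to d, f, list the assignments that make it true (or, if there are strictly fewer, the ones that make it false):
is always true.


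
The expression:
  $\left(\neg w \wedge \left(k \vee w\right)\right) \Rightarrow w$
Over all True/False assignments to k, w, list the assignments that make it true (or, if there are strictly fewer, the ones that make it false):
is false only for:
  k=True, w=False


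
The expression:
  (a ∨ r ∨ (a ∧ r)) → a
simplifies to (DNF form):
a ∨ ¬r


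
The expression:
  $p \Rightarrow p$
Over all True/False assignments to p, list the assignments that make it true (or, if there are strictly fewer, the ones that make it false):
is always true.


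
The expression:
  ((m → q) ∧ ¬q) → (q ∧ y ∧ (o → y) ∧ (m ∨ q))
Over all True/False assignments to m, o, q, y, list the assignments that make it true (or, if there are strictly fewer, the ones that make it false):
is false only for:
  m=False, o=False, q=False, y=False;
  m=False, o=False, q=False, y=True;
  m=False, o=True, q=False, y=False;
  m=False, o=True, q=False, y=True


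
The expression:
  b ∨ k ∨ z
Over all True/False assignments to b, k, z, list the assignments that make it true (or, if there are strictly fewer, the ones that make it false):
is false only for:
  b=False, k=False, z=False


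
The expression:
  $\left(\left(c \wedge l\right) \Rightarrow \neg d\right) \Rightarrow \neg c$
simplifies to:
$\left(d \wedge l\right) \vee \neg c$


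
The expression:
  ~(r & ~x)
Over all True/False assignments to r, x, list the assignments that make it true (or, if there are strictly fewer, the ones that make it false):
is false only for:
  r=True, x=False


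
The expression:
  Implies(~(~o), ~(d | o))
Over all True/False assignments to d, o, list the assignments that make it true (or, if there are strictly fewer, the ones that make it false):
is true only for:
  d=False, o=False;
  d=True, o=False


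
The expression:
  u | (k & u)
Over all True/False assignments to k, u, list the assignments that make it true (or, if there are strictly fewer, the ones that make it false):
is true only for:
  k=False, u=True;
  k=True, u=True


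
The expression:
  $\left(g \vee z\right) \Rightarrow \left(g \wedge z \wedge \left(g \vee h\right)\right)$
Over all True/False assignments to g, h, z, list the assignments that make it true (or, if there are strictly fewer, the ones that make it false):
is true only for:
  g=False, h=False, z=False;
  g=False, h=True, z=False;
  g=True, h=False, z=True;
  g=True, h=True, z=True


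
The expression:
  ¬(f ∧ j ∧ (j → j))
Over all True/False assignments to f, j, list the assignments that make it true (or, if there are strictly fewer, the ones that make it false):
is false only for:
  f=True, j=True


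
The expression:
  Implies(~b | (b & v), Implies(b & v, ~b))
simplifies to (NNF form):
~b | ~v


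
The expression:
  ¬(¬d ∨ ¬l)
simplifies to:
d ∧ l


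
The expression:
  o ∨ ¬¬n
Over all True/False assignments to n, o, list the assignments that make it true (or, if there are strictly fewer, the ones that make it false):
is false only for:
  n=False, o=False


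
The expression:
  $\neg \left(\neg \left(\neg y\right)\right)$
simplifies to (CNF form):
$\neg y$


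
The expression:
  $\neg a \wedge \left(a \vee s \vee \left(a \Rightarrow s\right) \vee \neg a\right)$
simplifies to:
$\neg a$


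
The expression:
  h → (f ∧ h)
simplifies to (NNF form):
f ∨ ¬h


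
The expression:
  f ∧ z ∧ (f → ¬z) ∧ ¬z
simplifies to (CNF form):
False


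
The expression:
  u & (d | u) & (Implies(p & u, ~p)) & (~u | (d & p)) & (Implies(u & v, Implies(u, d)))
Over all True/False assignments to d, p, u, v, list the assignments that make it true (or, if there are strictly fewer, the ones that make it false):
is never true.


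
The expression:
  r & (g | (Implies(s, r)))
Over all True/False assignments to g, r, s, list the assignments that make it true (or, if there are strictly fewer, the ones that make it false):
is true only for:
  g=False, r=True, s=False;
  g=False, r=True, s=True;
  g=True, r=True, s=False;
  g=True, r=True, s=True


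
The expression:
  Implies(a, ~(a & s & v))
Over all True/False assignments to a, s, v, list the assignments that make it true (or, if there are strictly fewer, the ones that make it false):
is false only for:
  a=True, s=True, v=True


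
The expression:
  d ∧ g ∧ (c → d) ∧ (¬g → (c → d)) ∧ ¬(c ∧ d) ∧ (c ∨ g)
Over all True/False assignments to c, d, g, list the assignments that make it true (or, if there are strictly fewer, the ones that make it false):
is true only for:
  c=False, d=True, g=True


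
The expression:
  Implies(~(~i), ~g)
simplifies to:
~g | ~i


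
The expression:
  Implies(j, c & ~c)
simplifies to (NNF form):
~j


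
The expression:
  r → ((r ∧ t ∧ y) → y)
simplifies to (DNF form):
True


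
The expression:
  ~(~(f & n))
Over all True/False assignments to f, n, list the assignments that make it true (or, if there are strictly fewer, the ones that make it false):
is true only for:
  f=True, n=True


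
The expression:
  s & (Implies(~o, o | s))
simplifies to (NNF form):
s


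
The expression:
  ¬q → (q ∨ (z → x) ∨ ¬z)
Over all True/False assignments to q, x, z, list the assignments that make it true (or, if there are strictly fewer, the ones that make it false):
is false only for:
  q=False, x=False, z=True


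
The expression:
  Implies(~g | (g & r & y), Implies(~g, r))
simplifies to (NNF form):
g | r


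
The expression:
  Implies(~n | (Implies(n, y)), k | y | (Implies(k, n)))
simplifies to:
True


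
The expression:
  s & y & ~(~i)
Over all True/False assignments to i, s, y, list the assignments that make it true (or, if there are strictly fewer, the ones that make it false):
is true only for:
  i=True, s=True, y=True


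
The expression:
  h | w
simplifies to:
h | w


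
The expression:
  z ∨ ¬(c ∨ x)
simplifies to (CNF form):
(z ∨ ¬c) ∧ (z ∨ ¬x)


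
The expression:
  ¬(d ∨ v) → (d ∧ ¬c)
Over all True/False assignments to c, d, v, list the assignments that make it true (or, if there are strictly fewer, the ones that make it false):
is false only for:
  c=False, d=False, v=False;
  c=True, d=False, v=False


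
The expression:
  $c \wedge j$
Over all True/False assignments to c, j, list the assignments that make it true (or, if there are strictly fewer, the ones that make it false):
is true only for:
  c=True, j=True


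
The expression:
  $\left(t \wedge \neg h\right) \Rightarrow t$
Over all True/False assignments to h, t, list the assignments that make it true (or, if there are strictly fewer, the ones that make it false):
is always true.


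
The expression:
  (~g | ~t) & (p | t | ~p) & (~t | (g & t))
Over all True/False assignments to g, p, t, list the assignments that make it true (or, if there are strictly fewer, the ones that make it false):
is true only for:
  g=False, p=False, t=False;
  g=False, p=True, t=False;
  g=True, p=False, t=False;
  g=True, p=True, t=False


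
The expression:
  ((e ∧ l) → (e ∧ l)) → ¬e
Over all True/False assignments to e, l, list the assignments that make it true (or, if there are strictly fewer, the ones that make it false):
is true only for:
  e=False, l=False;
  e=False, l=True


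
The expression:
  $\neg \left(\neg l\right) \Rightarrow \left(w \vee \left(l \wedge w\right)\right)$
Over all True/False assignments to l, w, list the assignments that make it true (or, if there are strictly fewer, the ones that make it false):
is false only for:
  l=True, w=False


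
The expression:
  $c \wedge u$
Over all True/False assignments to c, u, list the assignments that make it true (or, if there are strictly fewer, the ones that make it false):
is true only for:
  c=True, u=True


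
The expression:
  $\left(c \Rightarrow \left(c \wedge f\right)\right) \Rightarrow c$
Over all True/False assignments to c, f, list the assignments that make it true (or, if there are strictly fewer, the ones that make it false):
is true only for:
  c=True, f=False;
  c=True, f=True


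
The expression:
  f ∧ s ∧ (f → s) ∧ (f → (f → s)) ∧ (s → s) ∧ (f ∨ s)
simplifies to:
f ∧ s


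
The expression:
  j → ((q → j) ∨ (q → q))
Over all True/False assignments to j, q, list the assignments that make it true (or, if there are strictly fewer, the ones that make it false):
is always true.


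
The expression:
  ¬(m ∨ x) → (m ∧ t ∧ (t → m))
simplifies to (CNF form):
m ∨ x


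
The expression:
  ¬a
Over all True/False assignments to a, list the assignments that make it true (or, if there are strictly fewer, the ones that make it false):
is true only for:
  a=False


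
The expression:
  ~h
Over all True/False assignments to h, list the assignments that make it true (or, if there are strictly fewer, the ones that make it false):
is true only for:
  h=False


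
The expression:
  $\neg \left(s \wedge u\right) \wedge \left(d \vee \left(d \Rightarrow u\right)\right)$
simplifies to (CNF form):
$\neg s \vee \neg u$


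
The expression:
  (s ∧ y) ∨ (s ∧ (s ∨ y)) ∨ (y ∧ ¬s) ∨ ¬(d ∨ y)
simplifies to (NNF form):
s ∨ y ∨ ¬d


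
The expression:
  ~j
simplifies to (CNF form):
~j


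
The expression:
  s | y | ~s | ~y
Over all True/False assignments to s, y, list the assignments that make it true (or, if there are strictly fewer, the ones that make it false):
is always true.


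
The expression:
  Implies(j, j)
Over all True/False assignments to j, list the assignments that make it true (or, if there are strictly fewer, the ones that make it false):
is always true.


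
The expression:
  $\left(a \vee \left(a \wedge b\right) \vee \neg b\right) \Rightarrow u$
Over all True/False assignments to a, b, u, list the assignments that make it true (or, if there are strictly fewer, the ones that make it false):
is false only for:
  a=False, b=False, u=False;
  a=True, b=False, u=False;
  a=True, b=True, u=False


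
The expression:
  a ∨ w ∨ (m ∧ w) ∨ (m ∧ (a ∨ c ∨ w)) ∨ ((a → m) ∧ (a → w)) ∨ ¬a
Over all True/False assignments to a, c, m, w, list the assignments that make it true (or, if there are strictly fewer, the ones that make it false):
is always true.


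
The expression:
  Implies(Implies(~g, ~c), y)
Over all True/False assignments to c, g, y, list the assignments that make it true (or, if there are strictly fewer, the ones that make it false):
is false only for:
  c=False, g=False, y=False;
  c=False, g=True, y=False;
  c=True, g=True, y=False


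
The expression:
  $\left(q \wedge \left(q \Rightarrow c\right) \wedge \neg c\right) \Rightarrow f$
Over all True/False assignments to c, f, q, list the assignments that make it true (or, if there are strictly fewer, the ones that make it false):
is always true.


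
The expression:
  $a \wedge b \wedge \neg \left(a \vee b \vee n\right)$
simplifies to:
$\text{False}$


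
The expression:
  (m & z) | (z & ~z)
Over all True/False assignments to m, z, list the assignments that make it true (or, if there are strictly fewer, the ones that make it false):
is true only for:
  m=True, z=True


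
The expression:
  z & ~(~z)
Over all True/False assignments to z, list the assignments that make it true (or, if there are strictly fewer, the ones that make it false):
is true only for:
  z=True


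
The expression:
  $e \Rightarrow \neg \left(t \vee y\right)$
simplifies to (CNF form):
$\left(\neg e \vee \neg t\right) \wedge \left(\neg e \vee \neg y\right)$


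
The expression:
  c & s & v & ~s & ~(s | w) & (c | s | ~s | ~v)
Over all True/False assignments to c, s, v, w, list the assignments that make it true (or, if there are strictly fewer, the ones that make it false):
is never true.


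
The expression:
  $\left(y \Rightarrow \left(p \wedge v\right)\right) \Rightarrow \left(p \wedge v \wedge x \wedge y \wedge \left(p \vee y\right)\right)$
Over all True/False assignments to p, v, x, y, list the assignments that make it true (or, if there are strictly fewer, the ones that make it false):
is true only for:
  p=False, v=False, x=False, y=True;
  p=False, v=False, x=True, y=True;
  p=False, v=True, x=False, y=True;
  p=False, v=True, x=True, y=True;
  p=True, v=False, x=False, y=True;
  p=True, v=False, x=True, y=True;
  p=True, v=True, x=True, y=True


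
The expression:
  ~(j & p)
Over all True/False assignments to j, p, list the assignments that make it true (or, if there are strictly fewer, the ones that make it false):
is false only for:
  j=True, p=True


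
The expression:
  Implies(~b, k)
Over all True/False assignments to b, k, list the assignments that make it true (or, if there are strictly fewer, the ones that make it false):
is false only for:
  b=False, k=False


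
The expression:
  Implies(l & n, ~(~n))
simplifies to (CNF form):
True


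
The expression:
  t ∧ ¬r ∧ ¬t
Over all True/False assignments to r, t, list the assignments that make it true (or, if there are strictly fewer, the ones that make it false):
is never true.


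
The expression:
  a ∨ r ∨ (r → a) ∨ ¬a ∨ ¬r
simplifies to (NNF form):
True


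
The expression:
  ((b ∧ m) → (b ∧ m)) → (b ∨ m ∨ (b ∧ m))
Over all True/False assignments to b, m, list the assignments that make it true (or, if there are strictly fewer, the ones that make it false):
is false only for:
  b=False, m=False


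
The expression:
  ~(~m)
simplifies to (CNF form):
m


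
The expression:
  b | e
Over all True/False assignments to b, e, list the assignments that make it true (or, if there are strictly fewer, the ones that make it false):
is false only for:
  b=False, e=False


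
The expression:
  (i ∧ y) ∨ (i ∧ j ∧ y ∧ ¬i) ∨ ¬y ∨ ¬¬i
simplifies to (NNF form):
i ∨ ¬y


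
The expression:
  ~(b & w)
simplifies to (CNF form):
~b | ~w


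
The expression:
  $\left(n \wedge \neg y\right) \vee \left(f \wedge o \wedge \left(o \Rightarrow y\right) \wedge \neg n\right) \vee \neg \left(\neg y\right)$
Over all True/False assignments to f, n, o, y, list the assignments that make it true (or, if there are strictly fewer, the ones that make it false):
is false only for:
  f=False, n=False, o=False, y=False;
  f=False, n=False, o=True, y=False;
  f=True, n=False, o=False, y=False;
  f=True, n=False, o=True, y=False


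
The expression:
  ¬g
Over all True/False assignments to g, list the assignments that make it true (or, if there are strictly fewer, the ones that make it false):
is true only for:
  g=False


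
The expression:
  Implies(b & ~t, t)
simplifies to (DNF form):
t | ~b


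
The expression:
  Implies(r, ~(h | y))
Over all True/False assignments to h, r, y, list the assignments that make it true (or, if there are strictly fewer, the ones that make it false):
is false only for:
  h=False, r=True, y=True;
  h=True, r=True, y=False;
  h=True, r=True, y=True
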